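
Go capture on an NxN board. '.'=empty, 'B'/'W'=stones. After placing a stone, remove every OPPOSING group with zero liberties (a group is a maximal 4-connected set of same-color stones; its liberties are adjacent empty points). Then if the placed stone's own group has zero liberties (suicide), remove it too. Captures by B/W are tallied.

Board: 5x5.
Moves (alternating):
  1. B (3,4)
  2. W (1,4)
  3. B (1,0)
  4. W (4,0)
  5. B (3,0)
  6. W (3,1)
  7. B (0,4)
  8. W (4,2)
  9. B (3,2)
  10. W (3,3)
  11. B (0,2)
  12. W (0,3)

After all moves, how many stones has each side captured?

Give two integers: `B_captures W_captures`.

Answer: 0 1

Derivation:
Move 1: B@(3,4) -> caps B=0 W=0
Move 2: W@(1,4) -> caps B=0 W=0
Move 3: B@(1,0) -> caps B=0 W=0
Move 4: W@(4,0) -> caps B=0 W=0
Move 5: B@(3,0) -> caps B=0 W=0
Move 6: W@(3,1) -> caps B=0 W=0
Move 7: B@(0,4) -> caps B=0 W=0
Move 8: W@(4,2) -> caps B=0 W=0
Move 9: B@(3,2) -> caps B=0 W=0
Move 10: W@(3,3) -> caps B=0 W=0
Move 11: B@(0,2) -> caps B=0 W=0
Move 12: W@(0,3) -> caps B=0 W=1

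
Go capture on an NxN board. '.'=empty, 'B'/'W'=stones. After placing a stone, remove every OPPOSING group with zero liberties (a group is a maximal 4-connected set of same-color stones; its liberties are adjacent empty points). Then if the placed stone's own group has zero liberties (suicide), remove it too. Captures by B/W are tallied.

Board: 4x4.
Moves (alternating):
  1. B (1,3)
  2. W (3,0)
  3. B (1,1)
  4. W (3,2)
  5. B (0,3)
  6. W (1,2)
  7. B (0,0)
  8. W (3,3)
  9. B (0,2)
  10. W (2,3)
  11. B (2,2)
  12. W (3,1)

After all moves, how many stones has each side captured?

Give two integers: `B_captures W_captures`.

Answer: 1 0

Derivation:
Move 1: B@(1,3) -> caps B=0 W=0
Move 2: W@(3,0) -> caps B=0 W=0
Move 3: B@(1,1) -> caps B=0 W=0
Move 4: W@(3,2) -> caps B=0 W=0
Move 5: B@(0,3) -> caps B=0 W=0
Move 6: W@(1,2) -> caps B=0 W=0
Move 7: B@(0,0) -> caps B=0 W=0
Move 8: W@(3,3) -> caps B=0 W=0
Move 9: B@(0,2) -> caps B=0 W=0
Move 10: W@(2,3) -> caps B=0 W=0
Move 11: B@(2,2) -> caps B=1 W=0
Move 12: W@(3,1) -> caps B=1 W=0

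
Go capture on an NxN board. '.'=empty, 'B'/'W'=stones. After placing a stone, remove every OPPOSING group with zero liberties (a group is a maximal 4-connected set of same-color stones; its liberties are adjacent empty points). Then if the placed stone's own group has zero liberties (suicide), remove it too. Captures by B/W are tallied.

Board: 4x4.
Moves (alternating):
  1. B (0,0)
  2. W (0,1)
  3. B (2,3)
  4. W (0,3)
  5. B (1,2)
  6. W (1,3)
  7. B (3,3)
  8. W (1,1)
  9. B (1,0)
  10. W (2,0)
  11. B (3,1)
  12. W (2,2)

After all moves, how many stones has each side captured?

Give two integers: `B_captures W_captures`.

Move 1: B@(0,0) -> caps B=0 W=0
Move 2: W@(0,1) -> caps B=0 W=0
Move 3: B@(2,3) -> caps B=0 W=0
Move 4: W@(0,3) -> caps B=0 W=0
Move 5: B@(1,2) -> caps B=0 W=0
Move 6: W@(1,3) -> caps B=0 W=0
Move 7: B@(3,3) -> caps B=0 W=0
Move 8: W@(1,1) -> caps B=0 W=0
Move 9: B@(1,0) -> caps B=0 W=0
Move 10: W@(2,0) -> caps B=0 W=2
Move 11: B@(3,1) -> caps B=0 W=2
Move 12: W@(2,2) -> caps B=0 W=2

Answer: 0 2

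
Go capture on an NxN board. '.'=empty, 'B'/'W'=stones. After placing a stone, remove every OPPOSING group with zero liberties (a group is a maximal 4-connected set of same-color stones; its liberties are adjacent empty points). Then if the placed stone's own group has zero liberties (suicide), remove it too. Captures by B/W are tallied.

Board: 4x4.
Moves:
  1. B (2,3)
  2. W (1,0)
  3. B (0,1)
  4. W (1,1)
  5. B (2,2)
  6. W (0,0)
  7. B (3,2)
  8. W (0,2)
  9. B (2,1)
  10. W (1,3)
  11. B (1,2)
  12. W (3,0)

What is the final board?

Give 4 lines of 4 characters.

Answer: W.W.
WWBW
.BBB
W.B.

Derivation:
Move 1: B@(2,3) -> caps B=0 W=0
Move 2: W@(1,0) -> caps B=0 W=0
Move 3: B@(0,1) -> caps B=0 W=0
Move 4: W@(1,1) -> caps B=0 W=0
Move 5: B@(2,2) -> caps B=0 W=0
Move 6: W@(0,0) -> caps B=0 W=0
Move 7: B@(3,2) -> caps B=0 W=0
Move 8: W@(0,2) -> caps B=0 W=1
Move 9: B@(2,1) -> caps B=0 W=1
Move 10: W@(1,3) -> caps B=0 W=1
Move 11: B@(1,2) -> caps B=0 W=1
Move 12: W@(3,0) -> caps B=0 W=1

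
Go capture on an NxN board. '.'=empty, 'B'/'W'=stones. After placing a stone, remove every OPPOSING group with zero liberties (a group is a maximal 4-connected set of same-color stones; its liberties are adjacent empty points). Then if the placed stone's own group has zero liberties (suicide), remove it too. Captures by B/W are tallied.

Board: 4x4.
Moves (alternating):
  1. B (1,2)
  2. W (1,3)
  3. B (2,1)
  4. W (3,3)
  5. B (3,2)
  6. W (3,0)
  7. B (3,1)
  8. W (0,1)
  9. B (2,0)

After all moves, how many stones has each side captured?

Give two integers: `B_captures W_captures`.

Move 1: B@(1,2) -> caps B=0 W=0
Move 2: W@(1,3) -> caps B=0 W=0
Move 3: B@(2,1) -> caps B=0 W=0
Move 4: W@(3,3) -> caps B=0 W=0
Move 5: B@(3,2) -> caps B=0 W=0
Move 6: W@(3,0) -> caps B=0 W=0
Move 7: B@(3,1) -> caps B=0 W=0
Move 8: W@(0,1) -> caps B=0 W=0
Move 9: B@(2,0) -> caps B=1 W=0

Answer: 1 0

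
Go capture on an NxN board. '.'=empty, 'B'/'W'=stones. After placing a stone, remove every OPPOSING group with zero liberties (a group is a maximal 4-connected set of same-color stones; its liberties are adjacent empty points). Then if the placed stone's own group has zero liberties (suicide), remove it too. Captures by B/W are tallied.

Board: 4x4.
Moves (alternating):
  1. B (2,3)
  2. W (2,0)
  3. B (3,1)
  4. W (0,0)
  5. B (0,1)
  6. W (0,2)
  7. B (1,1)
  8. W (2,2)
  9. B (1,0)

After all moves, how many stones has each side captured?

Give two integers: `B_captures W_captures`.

Answer: 1 0

Derivation:
Move 1: B@(2,3) -> caps B=0 W=0
Move 2: W@(2,0) -> caps B=0 W=0
Move 3: B@(3,1) -> caps B=0 W=0
Move 4: W@(0,0) -> caps B=0 W=0
Move 5: B@(0,1) -> caps B=0 W=0
Move 6: W@(0,2) -> caps B=0 W=0
Move 7: B@(1,1) -> caps B=0 W=0
Move 8: W@(2,2) -> caps B=0 W=0
Move 9: B@(1,0) -> caps B=1 W=0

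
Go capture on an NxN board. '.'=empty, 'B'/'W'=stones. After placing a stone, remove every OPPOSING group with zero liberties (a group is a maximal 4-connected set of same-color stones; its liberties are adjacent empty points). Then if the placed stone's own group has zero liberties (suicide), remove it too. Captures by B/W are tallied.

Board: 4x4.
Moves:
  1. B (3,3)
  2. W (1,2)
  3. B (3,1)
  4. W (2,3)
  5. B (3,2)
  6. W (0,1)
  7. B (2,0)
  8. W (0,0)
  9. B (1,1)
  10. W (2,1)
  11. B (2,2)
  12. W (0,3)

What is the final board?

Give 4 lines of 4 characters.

Answer: WW.W
.BW.
B.BW
.BBB

Derivation:
Move 1: B@(3,3) -> caps B=0 W=0
Move 2: W@(1,2) -> caps B=0 W=0
Move 3: B@(3,1) -> caps B=0 W=0
Move 4: W@(2,3) -> caps B=0 W=0
Move 5: B@(3,2) -> caps B=0 W=0
Move 6: W@(0,1) -> caps B=0 W=0
Move 7: B@(2,0) -> caps B=0 W=0
Move 8: W@(0,0) -> caps B=0 W=0
Move 9: B@(1,1) -> caps B=0 W=0
Move 10: W@(2,1) -> caps B=0 W=0
Move 11: B@(2,2) -> caps B=1 W=0
Move 12: W@(0,3) -> caps B=1 W=0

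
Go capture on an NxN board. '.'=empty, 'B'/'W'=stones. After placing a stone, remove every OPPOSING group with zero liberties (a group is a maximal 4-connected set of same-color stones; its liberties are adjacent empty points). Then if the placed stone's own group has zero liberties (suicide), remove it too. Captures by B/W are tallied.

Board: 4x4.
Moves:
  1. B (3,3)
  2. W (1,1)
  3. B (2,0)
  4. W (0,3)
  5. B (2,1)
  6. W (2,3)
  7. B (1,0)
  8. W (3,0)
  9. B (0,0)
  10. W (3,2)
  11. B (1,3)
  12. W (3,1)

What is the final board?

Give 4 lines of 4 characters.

Answer: B..W
BW.B
BB.W
WWW.

Derivation:
Move 1: B@(3,3) -> caps B=0 W=0
Move 2: W@(1,1) -> caps B=0 W=0
Move 3: B@(2,0) -> caps B=0 W=0
Move 4: W@(0,3) -> caps B=0 W=0
Move 5: B@(2,1) -> caps B=0 W=0
Move 6: W@(2,3) -> caps B=0 W=0
Move 7: B@(1,0) -> caps B=0 W=0
Move 8: W@(3,0) -> caps B=0 W=0
Move 9: B@(0,0) -> caps B=0 W=0
Move 10: W@(3,2) -> caps B=0 W=1
Move 11: B@(1,3) -> caps B=0 W=1
Move 12: W@(3,1) -> caps B=0 W=1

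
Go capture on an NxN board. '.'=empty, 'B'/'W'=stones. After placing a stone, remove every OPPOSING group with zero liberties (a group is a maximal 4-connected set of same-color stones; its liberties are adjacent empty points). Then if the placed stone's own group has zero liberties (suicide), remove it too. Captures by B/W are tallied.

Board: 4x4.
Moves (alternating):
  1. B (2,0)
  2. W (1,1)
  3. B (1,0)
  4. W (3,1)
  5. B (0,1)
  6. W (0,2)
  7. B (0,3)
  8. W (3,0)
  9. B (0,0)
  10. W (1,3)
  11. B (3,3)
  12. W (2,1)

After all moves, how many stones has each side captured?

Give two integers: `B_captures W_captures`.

Answer: 0 5

Derivation:
Move 1: B@(2,0) -> caps B=0 W=0
Move 2: W@(1,1) -> caps B=0 W=0
Move 3: B@(1,0) -> caps B=0 W=0
Move 4: W@(3,1) -> caps B=0 W=0
Move 5: B@(0,1) -> caps B=0 W=0
Move 6: W@(0,2) -> caps B=0 W=0
Move 7: B@(0,3) -> caps B=0 W=0
Move 8: W@(3,0) -> caps B=0 W=0
Move 9: B@(0,0) -> caps B=0 W=0
Move 10: W@(1,3) -> caps B=0 W=1
Move 11: B@(3,3) -> caps B=0 W=1
Move 12: W@(2,1) -> caps B=0 W=5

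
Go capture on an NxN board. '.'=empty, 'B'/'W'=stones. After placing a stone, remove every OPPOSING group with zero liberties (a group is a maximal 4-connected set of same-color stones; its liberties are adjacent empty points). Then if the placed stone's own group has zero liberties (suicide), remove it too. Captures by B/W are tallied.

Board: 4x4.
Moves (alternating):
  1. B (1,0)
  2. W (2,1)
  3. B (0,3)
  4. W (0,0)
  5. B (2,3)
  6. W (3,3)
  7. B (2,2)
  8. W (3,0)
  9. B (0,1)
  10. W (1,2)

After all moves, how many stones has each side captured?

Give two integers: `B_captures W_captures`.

Move 1: B@(1,0) -> caps B=0 W=0
Move 2: W@(2,1) -> caps B=0 W=0
Move 3: B@(0,3) -> caps B=0 W=0
Move 4: W@(0,0) -> caps B=0 W=0
Move 5: B@(2,3) -> caps B=0 W=0
Move 6: W@(3,3) -> caps B=0 W=0
Move 7: B@(2,2) -> caps B=0 W=0
Move 8: W@(3,0) -> caps B=0 W=0
Move 9: B@(0,1) -> caps B=1 W=0
Move 10: W@(1,2) -> caps B=1 W=0

Answer: 1 0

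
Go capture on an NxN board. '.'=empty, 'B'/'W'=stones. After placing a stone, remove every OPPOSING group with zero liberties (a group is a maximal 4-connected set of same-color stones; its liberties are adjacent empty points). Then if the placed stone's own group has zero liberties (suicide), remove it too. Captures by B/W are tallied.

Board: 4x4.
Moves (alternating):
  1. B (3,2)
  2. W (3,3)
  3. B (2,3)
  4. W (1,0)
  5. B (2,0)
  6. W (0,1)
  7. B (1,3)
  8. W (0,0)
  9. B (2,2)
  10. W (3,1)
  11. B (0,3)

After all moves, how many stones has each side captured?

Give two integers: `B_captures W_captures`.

Move 1: B@(3,2) -> caps B=0 W=0
Move 2: W@(3,3) -> caps B=0 W=0
Move 3: B@(2,3) -> caps B=1 W=0
Move 4: W@(1,0) -> caps B=1 W=0
Move 5: B@(2,0) -> caps B=1 W=0
Move 6: W@(0,1) -> caps B=1 W=0
Move 7: B@(1,3) -> caps B=1 W=0
Move 8: W@(0,0) -> caps B=1 W=0
Move 9: B@(2,2) -> caps B=1 W=0
Move 10: W@(3,1) -> caps B=1 W=0
Move 11: B@(0,3) -> caps B=1 W=0

Answer: 1 0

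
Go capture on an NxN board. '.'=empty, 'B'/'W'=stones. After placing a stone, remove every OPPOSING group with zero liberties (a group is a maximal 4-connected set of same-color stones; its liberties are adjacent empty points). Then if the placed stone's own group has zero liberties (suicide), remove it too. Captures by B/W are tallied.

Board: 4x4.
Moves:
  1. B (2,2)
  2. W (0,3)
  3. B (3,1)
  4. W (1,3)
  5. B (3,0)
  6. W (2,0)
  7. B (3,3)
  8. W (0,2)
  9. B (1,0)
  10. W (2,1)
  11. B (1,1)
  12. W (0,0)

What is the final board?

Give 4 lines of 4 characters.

Answer: W.WW
BB.W
..B.
BB.B

Derivation:
Move 1: B@(2,2) -> caps B=0 W=0
Move 2: W@(0,3) -> caps B=0 W=0
Move 3: B@(3,1) -> caps B=0 W=0
Move 4: W@(1,3) -> caps B=0 W=0
Move 5: B@(3,0) -> caps B=0 W=0
Move 6: W@(2,0) -> caps B=0 W=0
Move 7: B@(3,3) -> caps B=0 W=0
Move 8: W@(0,2) -> caps B=0 W=0
Move 9: B@(1,0) -> caps B=0 W=0
Move 10: W@(2,1) -> caps B=0 W=0
Move 11: B@(1,1) -> caps B=2 W=0
Move 12: W@(0,0) -> caps B=2 W=0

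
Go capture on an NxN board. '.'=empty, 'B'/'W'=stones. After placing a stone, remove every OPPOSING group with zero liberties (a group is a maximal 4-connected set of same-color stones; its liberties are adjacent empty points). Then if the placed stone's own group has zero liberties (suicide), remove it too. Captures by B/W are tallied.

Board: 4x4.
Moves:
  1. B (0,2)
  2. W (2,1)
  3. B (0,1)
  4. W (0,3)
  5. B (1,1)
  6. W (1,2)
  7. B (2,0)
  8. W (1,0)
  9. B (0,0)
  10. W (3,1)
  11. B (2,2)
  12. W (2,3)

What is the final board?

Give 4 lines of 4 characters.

Move 1: B@(0,2) -> caps B=0 W=0
Move 2: W@(2,1) -> caps B=0 W=0
Move 3: B@(0,1) -> caps B=0 W=0
Move 4: W@(0,3) -> caps B=0 W=0
Move 5: B@(1,1) -> caps B=0 W=0
Move 6: W@(1,2) -> caps B=0 W=0
Move 7: B@(2,0) -> caps B=0 W=0
Move 8: W@(1,0) -> caps B=0 W=0
Move 9: B@(0,0) -> caps B=1 W=0
Move 10: W@(3,1) -> caps B=1 W=0
Move 11: B@(2,2) -> caps B=1 W=0
Move 12: W@(2,3) -> caps B=1 W=0

Answer: BBBW
.BW.
BWBW
.W..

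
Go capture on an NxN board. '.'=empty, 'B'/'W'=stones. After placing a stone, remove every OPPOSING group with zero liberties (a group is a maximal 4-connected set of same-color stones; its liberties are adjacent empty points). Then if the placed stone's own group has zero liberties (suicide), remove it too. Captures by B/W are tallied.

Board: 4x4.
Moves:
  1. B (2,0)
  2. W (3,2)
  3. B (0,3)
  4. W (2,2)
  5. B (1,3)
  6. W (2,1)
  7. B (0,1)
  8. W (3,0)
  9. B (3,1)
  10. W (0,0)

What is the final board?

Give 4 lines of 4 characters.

Move 1: B@(2,0) -> caps B=0 W=0
Move 2: W@(3,2) -> caps B=0 W=0
Move 3: B@(0,3) -> caps B=0 W=0
Move 4: W@(2,2) -> caps B=0 W=0
Move 5: B@(1,3) -> caps B=0 W=0
Move 6: W@(2,1) -> caps B=0 W=0
Move 7: B@(0,1) -> caps B=0 W=0
Move 8: W@(3,0) -> caps B=0 W=0
Move 9: B@(3,1) -> caps B=1 W=0
Move 10: W@(0,0) -> caps B=1 W=0

Answer: WB.B
...B
BWW.
.BW.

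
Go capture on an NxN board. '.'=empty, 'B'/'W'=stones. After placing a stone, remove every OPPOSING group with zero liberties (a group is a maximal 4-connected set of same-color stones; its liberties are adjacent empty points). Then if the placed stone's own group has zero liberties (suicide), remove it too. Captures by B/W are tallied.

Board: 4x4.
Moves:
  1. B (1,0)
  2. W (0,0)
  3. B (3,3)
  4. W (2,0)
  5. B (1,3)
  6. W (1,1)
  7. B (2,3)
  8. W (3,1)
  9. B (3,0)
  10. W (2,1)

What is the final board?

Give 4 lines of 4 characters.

Move 1: B@(1,0) -> caps B=0 W=0
Move 2: W@(0,0) -> caps B=0 W=0
Move 3: B@(3,3) -> caps B=0 W=0
Move 4: W@(2,0) -> caps B=0 W=0
Move 5: B@(1,3) -> caps B=0 W=0
Move 6: W@(1,1) -> caps B=0 W=1
Move 7: B@(2,3) -> caps B=0 W=1
Move 8: W@(3,1) -> caps B=0 W=1
Move 9: B@(3,0) -> caps B=0 W=1
Move 10: W@(2,1) -> caps B=0 W=1

Answer: W...
.W.B
WW.B
.W.B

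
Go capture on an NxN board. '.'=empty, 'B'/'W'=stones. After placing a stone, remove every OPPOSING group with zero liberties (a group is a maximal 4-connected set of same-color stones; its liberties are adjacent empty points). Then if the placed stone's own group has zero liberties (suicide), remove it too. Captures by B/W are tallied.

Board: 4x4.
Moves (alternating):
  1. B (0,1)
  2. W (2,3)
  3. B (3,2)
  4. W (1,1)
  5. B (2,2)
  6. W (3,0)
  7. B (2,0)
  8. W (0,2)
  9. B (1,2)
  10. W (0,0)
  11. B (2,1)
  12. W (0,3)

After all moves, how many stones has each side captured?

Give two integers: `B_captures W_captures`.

Answer: 0 1

Derivation:
Move 1: B@(0,1) -> caps B=0 W=0
Move 2: W@(2,3) -> caps B=0 W=0
Move 3: B@(3,2) -> caps B=0 W=0
Move 4: W@(1,1) -> caps B=0 W=0
Move 5: B@(2,2) -> caps B=0 W=0
Move 6: W@(3,0) -> caps B=0 W=0
Move 7: B@(2,0) -> caps B=0 W=0
Move 8: W@(0,2) -> caps B=0 W=0
Move 9: B@(1,2) -> caps B=0 W=0
Move 10: W@(0,0) -> caps B=0 W=1
Move 11: B@(2,1) -> caps B=0 W=1
Move 12: W@(0,3) -> caps B=0 W=1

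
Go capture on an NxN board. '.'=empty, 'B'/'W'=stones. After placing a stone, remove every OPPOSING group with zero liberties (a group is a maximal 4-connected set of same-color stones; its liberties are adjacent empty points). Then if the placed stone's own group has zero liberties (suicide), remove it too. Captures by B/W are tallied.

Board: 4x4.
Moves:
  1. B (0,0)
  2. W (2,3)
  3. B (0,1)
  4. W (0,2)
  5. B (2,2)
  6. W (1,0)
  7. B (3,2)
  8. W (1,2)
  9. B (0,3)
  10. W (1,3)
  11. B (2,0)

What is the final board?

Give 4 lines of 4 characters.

Move 1: B@(0,0) -> caps B=0 W=0
Move 2: W@(2,3) -> caps B=0 W=0
Move 3: B@(0,1) -> caps B=0 W=0
Move 4: W@(0,2) -> caps B=0 W=0
Move 5: B@(2,2) -> caps B=0 W=0
Move 6: W@(1,0) -> caps B=0 W=0
Move 7: B@(3,2) -> caps B=0 W=0
Move 8: W@(1,2) -> caps B=0 W=0
Move 9: B@(0,3) -> caps B=0 W=0
Move 10: W@(1,3) -> caps B=0 W=1
Move 11: B@(2,0) -> caps B=0 W=1

Answer: BBW.
W.WW
B.BW
..B.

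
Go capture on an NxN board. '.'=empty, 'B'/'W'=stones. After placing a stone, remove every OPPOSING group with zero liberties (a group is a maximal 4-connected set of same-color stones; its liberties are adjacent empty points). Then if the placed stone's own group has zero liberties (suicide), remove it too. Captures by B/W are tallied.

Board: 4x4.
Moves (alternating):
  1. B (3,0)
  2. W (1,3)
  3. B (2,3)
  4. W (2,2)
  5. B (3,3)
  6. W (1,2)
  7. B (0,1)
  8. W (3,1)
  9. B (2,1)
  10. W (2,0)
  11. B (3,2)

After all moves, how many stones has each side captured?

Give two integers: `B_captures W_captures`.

Answer: 0 1

Derivation:
Move 1: B@(3,0) -> caps B=0 W=0
Move 2: W@(1,3) -> caps B=0 W=0
Move 3: B@(2,3) -> caps B=0 W=0
Move 4: W@(2,2) -> caps B=0 W=0
Move 5: B@(3,3) -> caps B=0 W=0
Move 6: W@(1,2) -> caps B=0 W=0
Move 7: B@(0,1) -> caps B=0 W=0
Move 8: W@(3,1) -> caps B=0 W=0
Move 9: B@(2,1) -> caps B=0 W=0
Move 10: W@(2,0) -> caps B=0 W=1
Move 11: B@(3,2) -> caps B=0 W=1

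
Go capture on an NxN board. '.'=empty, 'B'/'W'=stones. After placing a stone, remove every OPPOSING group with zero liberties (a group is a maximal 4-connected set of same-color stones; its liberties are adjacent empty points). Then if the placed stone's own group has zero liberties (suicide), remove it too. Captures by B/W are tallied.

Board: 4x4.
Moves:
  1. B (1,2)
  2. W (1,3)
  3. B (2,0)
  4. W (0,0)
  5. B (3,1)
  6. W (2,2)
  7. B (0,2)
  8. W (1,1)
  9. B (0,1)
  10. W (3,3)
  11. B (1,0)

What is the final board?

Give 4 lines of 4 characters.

Answer: .BB.
BWBW
B.W.
.B.W

Derivation:
Move 1: B@(1,2) -> caps B=0 W=0
Move 2: W@(1,3) -> caps B=0 W=0
Move 3: B@(2,0) -> caps B=0 W=0
Move 4: W@(0,0) -> caps B=0 W=0
Move 5: B@(3,1) -> caps B=0 W=0
Move 6: W@(2,2) -> caps B=0 W=0
Move 7: B@(0,2) -> caps B=0 W=0
Move 8: W@(1,1) -> caps B=0 W=0
Move 9: B@(0,1) -> caps B=0 W=0
Move 10: W@(3,3) -> caps B=0 W=0
Move 11: B@(1,0) -> caps B=1 W=0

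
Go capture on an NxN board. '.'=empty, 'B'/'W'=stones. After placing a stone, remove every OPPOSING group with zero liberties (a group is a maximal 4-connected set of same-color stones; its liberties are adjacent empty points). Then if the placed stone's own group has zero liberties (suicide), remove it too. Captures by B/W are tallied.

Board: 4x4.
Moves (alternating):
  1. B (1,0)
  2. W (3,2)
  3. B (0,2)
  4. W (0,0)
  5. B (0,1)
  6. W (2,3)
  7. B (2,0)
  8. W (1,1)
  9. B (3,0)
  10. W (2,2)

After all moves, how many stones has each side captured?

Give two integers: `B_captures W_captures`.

Answer: 1 0

Derivation:
Move 1: B@(1,0) -> caps B=0 W=0
Move 2: W@(3,2) -> caps B=0 W=0
Move 3: B@(0,2) -> caps B=0 W=0
Move 4: W@(0,0) -> caps B=0 W=0
Move 5: B@(0,1) -> caps B=1 W=0
Move 6: W@(2,3) -> caps B=1 W=0
Move 7: B@(2,0) -> caps B=1 W=0
Move 8: W@(1,1) -> caps B=1 W=0
Move 9: B@(3,0) -> caps B=1 W=0
Move 10: W@(2,2) -> caps B=1 W=0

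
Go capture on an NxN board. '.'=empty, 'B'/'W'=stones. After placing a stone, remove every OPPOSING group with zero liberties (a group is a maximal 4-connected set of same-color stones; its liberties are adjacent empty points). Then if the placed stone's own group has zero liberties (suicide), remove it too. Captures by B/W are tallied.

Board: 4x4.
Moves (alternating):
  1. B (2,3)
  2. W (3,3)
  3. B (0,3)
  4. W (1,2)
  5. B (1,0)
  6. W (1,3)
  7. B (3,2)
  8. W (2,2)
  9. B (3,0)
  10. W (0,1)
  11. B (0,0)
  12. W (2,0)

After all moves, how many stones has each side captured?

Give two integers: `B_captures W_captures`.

Answer: 1 0

Derivation:
Move 1: B@(2,3) -> caps B=0 W=0
Move 2: W@(3,3) -> caps B=0 W=0
Move 3: B@(0,3) -> caps B=0 W=0
Move 4: W@(1,2) -> caps B=0 W=0
Move 5: B@(1,0) -> caps B=0 W=0
Move 6: W@(1,3) -> caps B=0 W=0
Move 7: B@(3,2) -> caps B=1 W=0
Move 8: W@(2,2) -> caps B=1 W=0
Move 9: B@(3,0) -> caps B=1 W=0
Move 10: W@(0,1) -> caps B=1 W=0
Move 11: B@(0,0) -> caps B=1 W=0
Move 12: W@(2,0) -> caps B=1 W=0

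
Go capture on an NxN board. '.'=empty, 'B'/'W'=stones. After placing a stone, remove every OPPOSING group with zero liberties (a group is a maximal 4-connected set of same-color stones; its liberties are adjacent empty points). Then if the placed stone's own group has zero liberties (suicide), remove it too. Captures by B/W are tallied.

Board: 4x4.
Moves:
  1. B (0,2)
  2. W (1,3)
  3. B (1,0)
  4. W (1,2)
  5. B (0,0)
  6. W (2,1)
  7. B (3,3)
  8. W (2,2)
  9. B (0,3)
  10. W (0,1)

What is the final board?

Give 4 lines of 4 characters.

Answer: BW..
B.WW
.WW.
...B

Derivation:
Move 1: B@(0,2) -> caps B=0 W=0
Move 2: W@(1,3) -> caps B=0 W=0
Move 3: B@(1,0) -> caps B=0 W=0
Move 4: W@(1,2) -> caps B=0 W=0
Move 5: B@(0,0) -> caps B=0 W=0
Move 6: W@(2,1) -> caps B=0 W=0
Move 7: B@(3,3) -> caps B=0 W=0
Move 8: W@(2,2) -> caps B=0 W=0
Move 9: B@(0,3) -> caps B=0 W=0
Move 10: W@(0,1) -> caps B=0 W=2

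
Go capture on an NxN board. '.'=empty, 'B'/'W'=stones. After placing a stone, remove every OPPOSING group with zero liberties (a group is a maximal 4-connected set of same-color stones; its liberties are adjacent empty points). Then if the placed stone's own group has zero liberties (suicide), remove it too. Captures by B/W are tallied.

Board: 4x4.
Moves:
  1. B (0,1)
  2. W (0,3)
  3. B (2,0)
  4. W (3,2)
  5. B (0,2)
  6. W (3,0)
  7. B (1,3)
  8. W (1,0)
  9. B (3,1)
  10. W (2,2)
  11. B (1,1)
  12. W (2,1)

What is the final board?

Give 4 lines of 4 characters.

Move 1: B@(0,1) -> caps B=0 W=0
Move 2: W@(0,3) -> caps B=0 W=0
Move 3: B@(2,0) -> caps B=0 W=0
Move 4: W@(3,2) -> caps B=0 W=0
Move 5: B@(0,2) -> caps B=0 W=0
Move 6: W@(3,0) -> caps B=0 W=0
Move 7: B@(1,3) -> caps B=1 W=0
Move 8: W@(1,0) -> caps B=1 W=0
Move 9: B@(3,1) -> caps B=2 W=0
Move 10: W@(2,2) -> caps B=2 W=0
Move 11: B@(1,1) -> caps B=2 W=0
Move 12: W@(2,1) -> caps B=2 W=0

Answer: .BB.
WB.B
BWW.
.BW.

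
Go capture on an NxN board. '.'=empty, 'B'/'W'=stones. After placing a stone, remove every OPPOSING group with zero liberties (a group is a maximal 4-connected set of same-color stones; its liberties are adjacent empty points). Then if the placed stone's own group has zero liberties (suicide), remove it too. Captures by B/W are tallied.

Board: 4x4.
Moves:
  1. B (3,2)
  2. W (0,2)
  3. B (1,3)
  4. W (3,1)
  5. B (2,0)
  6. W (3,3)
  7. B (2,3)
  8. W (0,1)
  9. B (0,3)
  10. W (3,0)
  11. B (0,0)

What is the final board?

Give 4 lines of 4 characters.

Answer: BWWB
...B
B..B
WWB.

Derivation:
Move 1: B@(3,2) -> caps B=0 W=0
Move 2: W@(0,2) -> caps B=0 W=0
Move 3: B@(1,3) -> caps B=0 W=0
Move 4: W@(3,1) -> caps B=0 W=0
Move 5: B@(2,0) -> caps B=0 W=0
Move 6: W@(3,3) -> caps B=0 W=0
Move 7: B@(2,3) -> caps B=1 W=0
Move 8: W@(0,1) -> caps B=1 W=0
Move 9: B@(0,3) -> caps B=1 W=0
Move 10: W@(3,0) -> caps B=1 W=0
Move 11: B@(0,0) -> caps B=1 W=0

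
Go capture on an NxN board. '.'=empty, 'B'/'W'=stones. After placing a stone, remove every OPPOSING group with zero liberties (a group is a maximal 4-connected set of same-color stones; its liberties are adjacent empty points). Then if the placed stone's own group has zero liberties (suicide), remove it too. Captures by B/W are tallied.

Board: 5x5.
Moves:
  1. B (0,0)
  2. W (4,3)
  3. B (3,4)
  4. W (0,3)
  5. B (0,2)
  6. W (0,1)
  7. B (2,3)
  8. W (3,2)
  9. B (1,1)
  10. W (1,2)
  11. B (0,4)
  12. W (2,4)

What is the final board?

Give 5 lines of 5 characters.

Answer: B.BWB
.BW..
...BW
..W.B
...W.

Derivation:
Move 1: B@(0,0) -> caps B=0 W=0
Move 2: W@(4,3) -> caps B=0 W=0
Move 3: B@(3,4) -> caps B=0 W=0
Move 4: W@(0,3) -> caps B=0 W=0
Move 5: B@(0,2) -> caps B=0 W=0
Move 6: W@(0,1) -> caps B=0 W=0
Move 7: B@(2,3) -> caps B=0 W=0
Move 8: W@(3,2) -> caps B=0 W=0
Move 9: B@(1,1) -> caps B=1 W=0
Move 10: W@(1,2) -> caps B=1 W=0
Move 11: B@(0,4) -> caps B=1 W=0
Move 12: W@(2,4) -> caps B=1 W=0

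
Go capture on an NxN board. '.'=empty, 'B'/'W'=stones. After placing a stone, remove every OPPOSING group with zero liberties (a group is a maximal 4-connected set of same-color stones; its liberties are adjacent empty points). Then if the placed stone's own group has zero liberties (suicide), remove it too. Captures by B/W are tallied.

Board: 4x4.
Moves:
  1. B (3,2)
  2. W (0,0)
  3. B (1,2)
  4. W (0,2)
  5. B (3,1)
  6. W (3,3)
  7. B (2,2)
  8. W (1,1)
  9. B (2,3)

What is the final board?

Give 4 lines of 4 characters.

Answer: W.W.
.WB.
..BB
.BB.

Derivation:
Move 1: B@(3,2) -> caps B=0 W=0
Move 2: W@(0,0) -> caps B=0 W=0
Move 3: B@(1,2) -> caps B=0 W=0
Move 4: W@(0,2) -> caps B=0 W=0
Move 5: B@(3,1) -> caps B=0 W=0
Move 6: W@(3,3) -> caps B=0 W=0
Move 7: B@(2,2) -> caps B=0 W=0
Move 8: W@(1,1) -> caps B=0 W=0
Move 9: B@(2,3) -> caps B=1 W=0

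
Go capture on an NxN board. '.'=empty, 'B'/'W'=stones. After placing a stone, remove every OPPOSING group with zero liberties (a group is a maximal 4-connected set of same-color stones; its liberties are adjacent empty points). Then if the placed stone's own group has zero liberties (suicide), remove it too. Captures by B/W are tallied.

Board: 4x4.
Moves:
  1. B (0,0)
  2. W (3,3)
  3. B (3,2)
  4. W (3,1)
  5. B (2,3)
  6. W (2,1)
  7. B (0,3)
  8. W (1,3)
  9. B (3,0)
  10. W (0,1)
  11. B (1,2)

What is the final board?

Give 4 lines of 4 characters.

Move 1: B@(0,0) -> caps B=0 W=0
Move 2: W@(3,3) -> caps B=0 W=0
Move 3: B@(3,2) -> caps B=0 W=0
Move 4: W@(3,1) -> caps B=0 W=0
Move 5: B@(2,3) -> caps B=1 W=0
Move 6: W@(2,1) -> caps B=1 W=0
Move 7: B@(0,3) -> caps B=1 W=0
Move 8: W@(1,3) -> caps B=1 W=0
Move 9: B@(3,0) -> caps B=1 W=0
Move 10: W@(0,1) -> caps B=1 W=0
Move 11: B@(1,2) -> caps B=2 W=0

Answer: BW.B
..B.
.W.B
BWB.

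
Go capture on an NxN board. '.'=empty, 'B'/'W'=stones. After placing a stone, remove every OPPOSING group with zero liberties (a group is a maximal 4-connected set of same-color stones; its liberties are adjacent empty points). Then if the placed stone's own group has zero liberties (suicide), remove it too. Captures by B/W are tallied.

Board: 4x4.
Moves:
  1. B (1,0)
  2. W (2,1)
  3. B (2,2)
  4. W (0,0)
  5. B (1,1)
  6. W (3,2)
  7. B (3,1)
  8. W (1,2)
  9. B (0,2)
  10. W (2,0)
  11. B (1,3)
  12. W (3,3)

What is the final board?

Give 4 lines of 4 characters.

Move 1: B@(1,0) -> caps B=0 W=0
Move 2: W@(2,1) -> caps B=0 W=0
Move 3: B@(2,2) -> caps B=0 W=0
Move 4: W@(0,0) -> caps B=0 W=0
Move 5: B@(1,1) -> caps B=0 W=0
Move 6: W@(3,2) -> caps B=0 W=0
Move 7: B@(3,1) -> caps B=0 W=0
Move 8: W@(1,2) -> caps B=0 W=0
Move 9: B@(0,2) -> caps B=0 W=0
Move 10: W@(2,0) -> caps B=0 W=0
Move 11: B@(1,3) -> caps B=1 W=0
Move 12: W@(3,3) -> caps B=1 W=0

Answer: W.B.
BB.B
WWB.
.BWW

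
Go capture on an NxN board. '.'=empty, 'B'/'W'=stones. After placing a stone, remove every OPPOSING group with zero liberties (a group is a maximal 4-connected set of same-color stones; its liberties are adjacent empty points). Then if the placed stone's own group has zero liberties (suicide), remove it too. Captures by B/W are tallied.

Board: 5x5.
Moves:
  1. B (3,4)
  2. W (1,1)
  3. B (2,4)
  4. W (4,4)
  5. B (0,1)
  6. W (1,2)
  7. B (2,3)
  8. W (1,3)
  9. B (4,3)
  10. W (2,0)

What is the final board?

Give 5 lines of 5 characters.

Move 1: B@(3,4) -> caps B=0 W=0
Move 2: W@(1,1) -> caps B=0 W=0
Move 3: B@(2,4) -> caps B=0 W=0
Move 4: W@(4,4) -> caps B=0 W=0
Move 5: B@(0,1) -> caps B=0 W=0
Move 6: W@(1,2) -> caps B=0 W=0
Move 7: B@(2,3) -> caps B=0 W=0
Move 8: W@(1,3) -> caps B=0 W=0
Move 9: B@(4,3) -> caps B=1 W=0
Move 10: W@(2,0) -> caps B=1 W=0

Answer: .B...
.WWW.
W..BB
....B
...B.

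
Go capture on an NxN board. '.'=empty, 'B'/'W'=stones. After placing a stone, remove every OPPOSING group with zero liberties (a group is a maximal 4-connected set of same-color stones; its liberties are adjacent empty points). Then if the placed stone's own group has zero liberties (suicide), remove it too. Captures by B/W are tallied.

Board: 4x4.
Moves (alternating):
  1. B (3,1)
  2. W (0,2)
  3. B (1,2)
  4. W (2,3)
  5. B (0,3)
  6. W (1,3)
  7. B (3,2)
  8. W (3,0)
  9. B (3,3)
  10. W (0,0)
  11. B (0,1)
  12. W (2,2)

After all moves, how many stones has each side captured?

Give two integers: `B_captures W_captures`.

Answer: 0 1

Derivation:
Move 1: B@(3,1) -> caps B=0 W=0
Move 2: W@(0,2) -> caps B=0 W=0
Move 3: B@(1,2) -> caps B=0 W=0
Move 4: W@(2,3) -> caps B=0 W=0
Move 5: B@(0,3) -> caps B=0 W=0
Move 6: W@(1,3) -> caps B=0 W=1
Move 7: B@(3,2) -> caps B=0 W=1
Move 8: W@(3,0) -> caps B=0 W=1
Move 9: B@(3,3) -> caps B=0 W=1
Move 10: W@(0,0) -> caps B=0 W=1
Move 11: B@(0,1) -> caps B=0 W=1
Move 12: W@(2,2) -> caps B=0 W=1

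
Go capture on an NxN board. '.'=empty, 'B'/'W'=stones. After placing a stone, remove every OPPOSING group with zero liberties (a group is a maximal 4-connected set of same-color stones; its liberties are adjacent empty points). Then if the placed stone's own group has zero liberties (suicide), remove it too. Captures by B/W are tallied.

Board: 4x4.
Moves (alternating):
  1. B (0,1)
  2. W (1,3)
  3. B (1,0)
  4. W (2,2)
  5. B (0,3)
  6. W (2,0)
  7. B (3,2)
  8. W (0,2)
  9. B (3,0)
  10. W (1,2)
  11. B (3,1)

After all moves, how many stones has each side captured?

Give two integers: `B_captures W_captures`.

Move 1: B@(0,1) -> caps B=0 W=0
Move 2: W@(1,3) -> caps B=0 W=0
Move 3: B@(1,0) -> caps B=0 W=0
Move 4: W@(2,2) -> caps B=0 W=0
Move 5: B@(0,3) -> caps B=0 W=0
Move 6: W@(2,0) -> caps B=0 W=0
Move 7: B@(3,2) -> caps B=0 W=0
Move 8: W@(0,2) -> caps B=0 W=1
Move 9: B@(3,0) -> caps B=0 W=1
Move 10: W@(1,2) -> caps B=0 W=1
Move 11: B@(3,1) -> caps B=0 W=1

Answer: 0 1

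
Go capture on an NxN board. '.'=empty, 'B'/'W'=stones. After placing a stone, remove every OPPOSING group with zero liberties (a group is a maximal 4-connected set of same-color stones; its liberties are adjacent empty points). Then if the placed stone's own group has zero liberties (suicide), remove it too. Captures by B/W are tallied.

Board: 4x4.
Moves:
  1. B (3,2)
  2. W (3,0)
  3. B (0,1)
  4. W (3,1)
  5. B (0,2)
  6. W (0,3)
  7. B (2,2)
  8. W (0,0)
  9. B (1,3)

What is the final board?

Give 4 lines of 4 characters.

Move 1: B@(3,2) -> caps B=0 W=0
Move 2: W@(3,0) -> caps B=0 W=0
Move 3: B@(0,1) -> caps B=0 W=0
Move 4: W@(3,1) -> caps B=0 W=0
Move 5: B@(0,2) -> caps B=0 W=0
Move 6: W@(0,3) -> caps B=0 W=0
Move 7: B@(2,2) -> caps B=0 W=0
Move 8: W@(0,0) -> caps B=0 W=0
Move 9: B@(1,3) -> caps B=1 W=0

Answer: WBB.
...B
..B.
WWB.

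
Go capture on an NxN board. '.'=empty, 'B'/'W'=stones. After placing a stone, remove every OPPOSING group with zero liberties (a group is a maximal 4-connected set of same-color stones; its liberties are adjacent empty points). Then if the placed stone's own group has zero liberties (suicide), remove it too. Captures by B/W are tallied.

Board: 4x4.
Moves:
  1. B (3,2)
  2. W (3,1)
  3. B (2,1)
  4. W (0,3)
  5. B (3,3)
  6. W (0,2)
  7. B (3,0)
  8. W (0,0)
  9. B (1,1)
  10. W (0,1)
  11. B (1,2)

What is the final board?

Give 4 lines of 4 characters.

Move 1: B@(3,2) -> caps B=0 W=0
Move 2: W@(3,1) -> caps B=0 W=0
Move 3: B@(2,1) -> caps B=0 W=0
Move 4: W@(0,3) -> caps B=0 W=0
Move 5: B@(3,3) -> caps B=0 W=0
Move 6: W@(0,2) -> caps B=0 W=0
Move 7: B@(3,0) -> caps B=1 W=0
Move 8: W@(0,0) -> caps B=1 W=0
Move 9: B@(1,1) -> caps B=1 W=0
Move 10: W@(0,1) -> caps B=1 W=0
Move 11: B@(1,2) -> caps B=1 W=0

Answer: WWWW
.BB.
.B..
B.BB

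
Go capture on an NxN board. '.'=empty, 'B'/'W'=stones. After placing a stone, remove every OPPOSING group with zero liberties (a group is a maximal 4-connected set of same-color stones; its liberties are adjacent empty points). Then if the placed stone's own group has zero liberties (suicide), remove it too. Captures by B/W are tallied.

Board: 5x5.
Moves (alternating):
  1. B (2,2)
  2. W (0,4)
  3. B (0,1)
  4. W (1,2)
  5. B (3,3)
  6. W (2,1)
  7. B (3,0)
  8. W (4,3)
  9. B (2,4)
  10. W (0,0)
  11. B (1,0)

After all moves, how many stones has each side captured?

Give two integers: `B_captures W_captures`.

Answer: 1 0

Derivation:
Move 1: B@(2,2) -> caps B=0 W=0
Move 2: W@(0,4) -> caps B=0 W=0
Move 3: B@(0,1) -> caps B=0 W=0
Move 4: W@(1,2) -> caps B=0 W=0
Move 5: B@(3,3) -> caps B=0 W=0
Move 6: W@(2,1) -> caps B=0 W=0
Move 7: B@(3,0) -> caps B=0 W=0
Move 8: W@(4,3) -> caps B=0 W=0
Move 9: B@(2,4) -> caps B=0 W=0
Move 10: W@(0,0) -> caps B=0 W=0
Move 11: B@(1,0) -> caps B=1 W=0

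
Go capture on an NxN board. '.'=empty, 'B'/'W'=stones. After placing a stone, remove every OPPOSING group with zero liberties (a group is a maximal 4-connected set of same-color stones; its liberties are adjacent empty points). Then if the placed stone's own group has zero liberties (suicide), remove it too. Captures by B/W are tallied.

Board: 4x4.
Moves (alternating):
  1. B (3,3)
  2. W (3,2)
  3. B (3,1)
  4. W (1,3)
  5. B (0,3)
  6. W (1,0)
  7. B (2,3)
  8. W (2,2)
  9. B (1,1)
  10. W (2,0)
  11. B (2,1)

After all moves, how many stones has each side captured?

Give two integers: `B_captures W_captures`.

Answer: 0 2

Derivation:
Move 1: B@(3,3) -> caps B=0 W=0
Move 2: W@(3,2) -> caps B=0 W=0
Move 3: B@(3,1) -> caps B=0 W=0
Move 4: W@(1,3) -> caps B=0 W=0
Move 5: B@(0,3) -> caps B=0 W=0
Move 6: W@(1,0) -> caps B=0 W=0
Move 7: B@(2,3) -> caps B=0 W=0
Move 8: W@(2,2) -> caps B=0 W=2
Move 9: B@(1,1) -> caps B=0 W=2
Move 10: W@(2,0) -> caps B=0 W=2
Move 11: B@(2,1) -> caps B=0 W=2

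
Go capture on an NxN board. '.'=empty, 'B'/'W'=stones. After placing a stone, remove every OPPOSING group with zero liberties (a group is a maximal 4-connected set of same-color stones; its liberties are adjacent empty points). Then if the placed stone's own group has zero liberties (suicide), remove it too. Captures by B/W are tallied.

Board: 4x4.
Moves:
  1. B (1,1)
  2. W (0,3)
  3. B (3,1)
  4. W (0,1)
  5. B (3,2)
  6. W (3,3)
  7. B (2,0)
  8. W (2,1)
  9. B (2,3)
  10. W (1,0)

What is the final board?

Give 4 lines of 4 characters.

Move 1: B@(1,1) -> caps B=0 W=0
Move 2: W@(0,3) -> caps B=0 W=0
Move 3: B@(3,1) -> caps B=0 W=0
Move 4: W@(0,1) -> caps B=0 W=0
Move 5: B@(3,2) -> caps B=0 W=0
Move 6: W@(3,3) -> caps B=0 W=0
Move 7: B@(2,0) -> caps B=0 W=0
Move 8: W@(2,1) -> caps B=0 W=0
Move 9: B@(2,3) -> caps B=1 W=0
Move 10: W@(1,0) -> caps B=1 W=0

Answer: .W.W
WB..
BW.B
.BB.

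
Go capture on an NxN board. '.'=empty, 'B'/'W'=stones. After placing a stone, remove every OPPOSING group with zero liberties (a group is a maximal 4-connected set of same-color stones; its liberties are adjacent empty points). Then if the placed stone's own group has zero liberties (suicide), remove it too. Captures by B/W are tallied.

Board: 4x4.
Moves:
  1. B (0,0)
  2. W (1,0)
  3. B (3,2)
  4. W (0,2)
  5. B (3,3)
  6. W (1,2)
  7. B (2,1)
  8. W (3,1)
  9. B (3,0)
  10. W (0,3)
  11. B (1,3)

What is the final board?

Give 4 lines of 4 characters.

Answer: B.WW
W.WB
.B..
B.BB

Derivation:
Move 1: B@(0,0) -> caps B=0 W=0
Move 2: W@(1,0) -> caps B=0 W=0
Move 3: B@(3,2) -> caps B=0 W=0
Move 4: W@(0,2) -> caps B=0 W=0
Move 5: B@(3,3) -> caps B=0 W=0
Move 6: W@(1,2) -> caps B=0 W=0
Move 7: B@(2,1) -> caps B=0 W=0
Move 8: W@(3,1) -> caps B=0 W=0
Move 9: B@(3,0) -> caps B=1 W=0
Move 10: W@(0,3) -> caps B=1 W=0
Move 11: B@(1,3) -> caps B=1 W=0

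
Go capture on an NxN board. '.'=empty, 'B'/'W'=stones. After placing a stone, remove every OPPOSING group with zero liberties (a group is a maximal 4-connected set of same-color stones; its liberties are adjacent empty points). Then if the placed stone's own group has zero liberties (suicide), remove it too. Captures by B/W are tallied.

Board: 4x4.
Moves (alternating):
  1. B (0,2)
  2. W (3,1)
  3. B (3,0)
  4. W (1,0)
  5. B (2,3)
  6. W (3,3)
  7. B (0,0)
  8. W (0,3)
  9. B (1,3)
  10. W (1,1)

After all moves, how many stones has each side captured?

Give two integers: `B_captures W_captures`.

Answer: 1 0

Derivation:
Move 1: B@(0,2) -> caps B=0 W=0
Move 2: W@(3,1) -> caps B=0 W=0
Move 3: B@(3,0) -> caps B=0 W=0
Move 4: W@(1,0) -> caps B=0 W=0
Move 5: B@(2,3) -> caps B=0 W=0
Move 6: W@(3,3) -> caps B=0 W=0
Move 7: B@(0,0) -> caps B=0 W=0
Move 8: W@(0,3) -> caps B=0 W=0
Move 9: B@(1,3) -> caps B=1 W=0
Move 10: W@(1,1) -> caps B=1 W=0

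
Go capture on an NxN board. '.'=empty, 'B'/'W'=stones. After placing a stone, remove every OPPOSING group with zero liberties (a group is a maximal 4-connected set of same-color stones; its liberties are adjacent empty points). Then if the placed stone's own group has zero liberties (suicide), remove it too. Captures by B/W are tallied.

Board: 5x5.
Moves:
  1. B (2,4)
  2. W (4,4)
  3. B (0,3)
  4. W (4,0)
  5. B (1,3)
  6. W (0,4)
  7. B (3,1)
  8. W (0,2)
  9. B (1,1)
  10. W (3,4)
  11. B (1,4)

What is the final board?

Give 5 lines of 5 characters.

Move 1: B@(2,4) -> caps B=0 W=0
Move 2: W@(4,4) -> caps B=0 W=0
Move 3: B@(0,3) -> caps B=0 W=0
Move 4: W@(4,0) -> caps B=0 W=0
Move 5: B@(1,3) -> caps B=0 W=0
Move 6: W@(0,4) -> caps B=0 W=0
Move 7: B@(3,1) -> caps B=0 W=0
Move 8: W@(0,2) -> caps B=0 W=0
Move 9: B@(1,1) -> caps B=0 W=0
Move 10: W@(3,4) -> caps B=0 W=0
Move 11: B@(1,4) -> caps B=1 W=0

Answer: ..WB.
.B.BB
....B
.B..W
W...W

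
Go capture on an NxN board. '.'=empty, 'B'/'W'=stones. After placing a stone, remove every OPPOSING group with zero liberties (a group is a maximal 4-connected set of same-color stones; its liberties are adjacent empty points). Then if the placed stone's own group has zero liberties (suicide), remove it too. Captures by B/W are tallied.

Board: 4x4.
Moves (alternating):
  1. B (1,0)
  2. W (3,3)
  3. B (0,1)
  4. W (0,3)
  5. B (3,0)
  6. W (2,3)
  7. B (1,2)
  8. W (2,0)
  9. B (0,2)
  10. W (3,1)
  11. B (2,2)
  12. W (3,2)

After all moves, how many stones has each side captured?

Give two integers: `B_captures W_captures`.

Move 1: B@(1,0) -> caps B=0 W=0
Move 2: W@(3,3) -> caps B=0 W=0
Move 3: B@(0,1) -> caps B=0 W=0
Move 4: W@(0,3) -> caps B=0 W=0
Move 5: B@(3,0) -> caps B=0 W=0
Move 6: W@(2,3) -> caps B=0 W=0
Move 7: B@(1,2) -> caps B=0 W=0
Move 8: W@(2,0) -> caps B=0 W=0
Move 9: B@(0,2) -> caps B=0 W=0
Move 10: W@(3,1) -> caps B=0 W=1
Move 11: B@(2,2) -> caps B=0 W=1
Move 12: W@(3,2) -> caps B=0 W=1

Answer: 0 1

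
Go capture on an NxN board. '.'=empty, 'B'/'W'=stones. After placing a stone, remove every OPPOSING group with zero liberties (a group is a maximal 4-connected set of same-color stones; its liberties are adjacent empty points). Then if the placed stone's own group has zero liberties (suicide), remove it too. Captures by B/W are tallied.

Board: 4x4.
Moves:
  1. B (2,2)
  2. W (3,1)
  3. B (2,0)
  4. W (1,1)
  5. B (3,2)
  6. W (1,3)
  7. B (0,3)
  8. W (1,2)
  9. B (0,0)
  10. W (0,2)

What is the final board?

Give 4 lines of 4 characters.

Answer: B.W.
.WWW
B.B.
.WB.

Derivation:
Move 1: B@(2,2) -> caps B=0 W=0
Move 2: W@(3,1) -> caps B=0 W=0
Move 3: B@(2,0) -> caps B=0 W=0
Move 4: W@(1,1) -> caps B=0 W=0
Move 5: B@(3,2) -> caps B=0 W=0
Move 6: W@(1,3) -> caps B=0 W=0
Move 7: B@(0,3) -> caps B=0 W=0
Move 8: W@(1,2) -> caps B=0 W=0
Move 9: B@(0,0) -> caps B=0 W=0
Move 10: W@(0,2) -> caps B=0 W=1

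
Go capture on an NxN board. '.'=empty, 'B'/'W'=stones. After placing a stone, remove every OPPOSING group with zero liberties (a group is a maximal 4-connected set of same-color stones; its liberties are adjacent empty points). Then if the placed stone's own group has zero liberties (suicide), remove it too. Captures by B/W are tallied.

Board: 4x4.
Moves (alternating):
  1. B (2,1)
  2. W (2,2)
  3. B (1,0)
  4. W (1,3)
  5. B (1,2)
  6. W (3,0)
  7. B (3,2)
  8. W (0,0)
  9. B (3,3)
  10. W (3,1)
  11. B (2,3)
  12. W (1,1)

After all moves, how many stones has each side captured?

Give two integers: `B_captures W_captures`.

Answer: 1 0

Derivation:
Move 1: B@(2,1) -> caps B=0 W=0
Move 2: W@(2,2) -> caps B=0 W=0
Move 3: B@(1,0) -> caps B=0 W=0
Move 4: W@(1,3) -> caps B=0 W=0
Move 5: B@(1,2) -> caps B=0 W=0
Move 6: W@(3,0) -> caps B=0 W=0
Move 7: B@(3,2) -> caps B=0 W=0
Move 8: W@(0,0) -> caps B=0 W=0
Move 9: B@(3,3) -> caps B=0 W=0
Move 10: W@(3,1) -> caps B=0 W=0
Move 11: B@(2,3) -> caps B=1 W=0
Move 12: W@(1,1) -> caps B=1 W=0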